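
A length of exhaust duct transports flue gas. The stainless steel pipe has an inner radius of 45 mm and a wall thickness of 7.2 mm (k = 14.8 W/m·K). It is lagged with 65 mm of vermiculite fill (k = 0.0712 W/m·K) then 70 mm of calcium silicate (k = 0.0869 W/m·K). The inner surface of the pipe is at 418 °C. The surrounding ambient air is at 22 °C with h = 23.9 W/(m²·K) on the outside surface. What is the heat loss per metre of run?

q′ ≈ 147 W/m

Cylindrical conduction, so R = ln(r₂/r₁)/(2πkL) per layer, in series:
R_stainless steel pipe wall = ln(52.2/45)/(2π×14.8×1) = 0.001596 K/W
R_vermiculite fill = ln(117.2/52.2)/(2π×0.0712×1) = 1.808 K/W
R_calcium silicate = ln(187.2/117.2)/(2π×0.0869×1) = 0.8577 K/W
R_outer film = 1/(h_o·2πr_oL) = 1/(23.9×2π×0.1872×1) = 0.03557 K/W
R_total = 2.703 K/W
Q = ΔT/R_total = 396/2.703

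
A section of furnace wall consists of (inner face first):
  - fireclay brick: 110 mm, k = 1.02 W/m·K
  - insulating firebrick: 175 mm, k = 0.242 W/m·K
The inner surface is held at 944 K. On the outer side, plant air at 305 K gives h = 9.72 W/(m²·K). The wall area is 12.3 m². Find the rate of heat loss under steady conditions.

Thermal resistances in series:
R_fireclay brick = L/(kA) = 0.11/(1.02×12.3) = 0.008768 K/W
R_insulating firebrick = L/(kA) = 0.175/(0.242×12.3) = 0.05879 K/W
R_outer film = 1/(h_o·A) = 1/(9.72×12.3) = 0.008364 K/W
R_total = 0.07592 K/W
Q = ΔT / R_total = 639 / 0.07592

Q ≈ 8420 W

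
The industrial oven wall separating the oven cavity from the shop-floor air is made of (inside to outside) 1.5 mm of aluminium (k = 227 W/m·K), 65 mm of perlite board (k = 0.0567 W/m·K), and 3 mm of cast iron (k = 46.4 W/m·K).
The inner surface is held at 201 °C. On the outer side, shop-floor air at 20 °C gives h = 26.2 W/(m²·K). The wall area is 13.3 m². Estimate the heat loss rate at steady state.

Q ≈ 2030 W

Model the wall as resistances in series:
R_aluminium = L/(kA) = 0.0015/(227×13.3) = 4.968×10^-7 K/W
R_perlite board = L/(kA) = 0.065/(0.0567×13.3) = 0.08619 K/W
R_cast iron = L/(kA) = 0.003/(46.4×13.3) = 4.861×10^-6 K/W
R_outer film = 1/(h_o·A) = 1/(26.2×13.3) = 0.00287 K/W
R_total = 0.08907 K/W
Q = ΔT / R_total = 181 / 0.08907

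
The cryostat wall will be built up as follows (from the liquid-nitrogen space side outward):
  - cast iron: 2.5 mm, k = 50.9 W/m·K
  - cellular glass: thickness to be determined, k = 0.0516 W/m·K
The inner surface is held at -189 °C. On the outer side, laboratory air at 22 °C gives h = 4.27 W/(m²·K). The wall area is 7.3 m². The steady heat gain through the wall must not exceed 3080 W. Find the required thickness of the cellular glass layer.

L ≈ 13.7 mm

Thermal resistances in series:
R_cast iron = L/(kA) = 0.0025/(50.9×7.3) = 6.728×10^-6 K/W
R_outer film = 1/(h_o·A) = 1/(4.27×7.3) = 0.03208 K/W
Sum of the known resistances R_other = 0.03209 K/W
Required total resistance R_tot = ΔT/Q_allow = 211/3080 = 0.06851 K/W
R_cellular glass = R_tot − R_other = 0.03642 K/W
L = R·k·A = 0.03642×0.0516×7.3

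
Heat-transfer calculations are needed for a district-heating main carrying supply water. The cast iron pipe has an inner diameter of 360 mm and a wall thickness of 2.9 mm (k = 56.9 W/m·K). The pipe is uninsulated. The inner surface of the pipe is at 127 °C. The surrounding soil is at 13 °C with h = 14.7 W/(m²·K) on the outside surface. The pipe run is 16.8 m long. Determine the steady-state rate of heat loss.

Q ≈ 32300 W

For a radial system each layer contributes R = ln(r_out/r_in)/(2πkL); films add R = 1/(hA).
R_cast iron pipe wall = ln(182.9/180)/(2π×56.9×16.8) = 2.661×10^-6 K/W
R_outer film = 1/(h_o·2πr_oL) = 1/(14.7×2π×0.1829×16.8) = 0.003524 K/W
R_total = 0.003526 K/W
Q = ΔT/R_total = 114/0.003526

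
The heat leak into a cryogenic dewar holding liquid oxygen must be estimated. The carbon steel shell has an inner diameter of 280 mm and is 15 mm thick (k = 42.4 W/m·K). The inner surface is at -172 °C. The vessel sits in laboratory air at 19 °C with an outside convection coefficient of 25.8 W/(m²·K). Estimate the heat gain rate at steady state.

Q ≈ 1470 W

For a spherical shell R = (1/r₁ − 1/r₂)/(4πk); film R = 1/(h·4πr²). In series:
R_carbon steel shell = (1/0.14 − 1/0.155)/(4π×42.4) = 0.001297 K/W
R_outer film = 1/(h·4πr_o²) = 1/(25.8×4π×0.155²) = 0.1284 K/W
R_total = 0.1297 K/W
Q = ΔT/R_total = 191/0.1297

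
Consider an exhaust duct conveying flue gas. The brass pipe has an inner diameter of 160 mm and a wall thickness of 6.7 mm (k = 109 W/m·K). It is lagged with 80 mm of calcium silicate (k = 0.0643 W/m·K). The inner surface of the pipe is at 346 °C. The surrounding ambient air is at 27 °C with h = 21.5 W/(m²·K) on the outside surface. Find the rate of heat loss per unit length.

q′ ≈ 192 W/m

Cylindrical conduction, so R = ln(r₂/r₁)/(2πkL) per layer, in series:
R_brass pipe wall = ln(86.7/80)/(2π×109×1) = 1.174×10^-4 K/W
R_calcium silicate = ln(166.7/86.7)/(2π×0.0643×1) = 1.618 K/W
R_outer film = 1/(h_o·2πr_oL) = 1/(21.5×2π×0.1667×1) = 0.04441 K/W
R_total = 1.663 K/W
Q = ΔT/R_total = 319/1.663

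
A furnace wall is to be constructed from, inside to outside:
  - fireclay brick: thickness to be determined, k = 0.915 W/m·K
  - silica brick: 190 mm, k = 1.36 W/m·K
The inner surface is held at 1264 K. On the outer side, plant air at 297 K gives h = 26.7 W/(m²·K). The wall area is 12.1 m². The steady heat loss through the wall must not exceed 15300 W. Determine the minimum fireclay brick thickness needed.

L ≈ 538 mm

Model the wall as resistances in series:
R_silica brick = L/(kA) = 0.19/(1.36×12.1) = 0.01155 K/W
R_outer film = 1/(h_o·A) = 1/(26.7×12.1) = 0.003095 K/W
Sum of the known resistances R_other = 0.01464 K/W
Required total resistance R_tot = ΔT/Q_allow = 967/15300 = 0.0632 K/W
R_fireclay brick = R_tot − R_other = 0.04856 K/W
L = R·k·A = 0.04856×0.915×12.1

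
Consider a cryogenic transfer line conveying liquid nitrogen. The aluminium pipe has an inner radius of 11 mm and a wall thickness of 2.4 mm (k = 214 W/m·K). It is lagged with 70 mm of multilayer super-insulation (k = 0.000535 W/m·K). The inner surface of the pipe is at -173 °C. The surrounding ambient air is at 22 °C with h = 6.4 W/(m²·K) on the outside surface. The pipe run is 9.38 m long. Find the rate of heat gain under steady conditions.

Q ≈ 3.36 W

Cylindrical conduction, so R = ln(r₂/r₁)/(2πkL) per layer, in series:
R_aluminium pipe wall = ln(13.4/11)/(2π×214×9.38) = 1.565×10^-5 K/W
R_multilayer super-insulation = ln(83.4/13.4)/(2π×0.000535×9.38) = 57.99 K/W
R_outer film = 1/(h_o·2πr_oL) = 1/(6.4×2π×0.0834×9.38) = 0.03179 K/W
R_total = 58.02 K/W
Q = ΔT/R_total = 195/58.02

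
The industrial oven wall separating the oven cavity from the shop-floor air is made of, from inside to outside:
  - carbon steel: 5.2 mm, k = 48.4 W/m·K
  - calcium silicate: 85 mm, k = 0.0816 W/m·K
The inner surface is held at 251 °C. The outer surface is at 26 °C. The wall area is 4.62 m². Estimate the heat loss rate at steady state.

Thermal resistances in series:
R_carbon steel = L/(kA) = 0.0052/(48.4×4.62) = 2.325×10^-5 K/W
R_calcium silicate = L/(kA) = 0.085/(0.0816×4.62) = 0.2255 K/W
R_total = 0.2255 K/W
Q = ΔT / R_total = 225 / 0.2255

Q ≈ 998 W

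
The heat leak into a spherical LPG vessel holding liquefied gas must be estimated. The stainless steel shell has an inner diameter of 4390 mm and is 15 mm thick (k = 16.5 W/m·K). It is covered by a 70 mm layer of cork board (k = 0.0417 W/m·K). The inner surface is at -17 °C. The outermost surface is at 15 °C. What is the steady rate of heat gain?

Radial (spherical) resistances in series:
R_stainless steel shell = (1/2.195 − 1/2.21)/(4π×16.5) = 1.491×10^-5 K/W
R_cork board = (1/2.21 − 1/2.28)/(4π×0.0417) = 0.02651 K/W
R_total = 0.02653 K/W
Q = ΔT/R_total = 32/0.02653

Q ≈ 1210 W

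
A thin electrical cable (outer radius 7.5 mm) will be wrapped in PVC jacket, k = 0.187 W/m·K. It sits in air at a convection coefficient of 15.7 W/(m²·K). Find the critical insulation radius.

For a cylinder r_cr = k/h = 0.187/15.7
r_cr = 11.9 mm; since the bare radius (7.5 mm) is below r_cr, adding a thin layer of insulation will *increase* heat loss.

r_cr ≈ 11.9 mm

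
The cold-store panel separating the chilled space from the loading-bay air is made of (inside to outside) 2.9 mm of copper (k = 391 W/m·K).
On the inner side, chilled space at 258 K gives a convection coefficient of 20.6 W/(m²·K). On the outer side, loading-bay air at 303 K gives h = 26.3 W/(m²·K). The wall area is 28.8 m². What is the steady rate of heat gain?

Using the resistance-network approach (series):
R_inner film = 1/(h_i·A) = 1/(20.6×28.8) = 0.001686 K/W
R_copper = L/(kA) = 0.0029/(391×28.8) = 2.575×10^-7 K/W
R_outer film = 1/(h_o·A) = 1/(26.3×28.8) = 0.00132 K/W
R_total = 0.003006 K/W
Q = ΔT / R_total = 45 / 0.003006

Q ≈ 15000 W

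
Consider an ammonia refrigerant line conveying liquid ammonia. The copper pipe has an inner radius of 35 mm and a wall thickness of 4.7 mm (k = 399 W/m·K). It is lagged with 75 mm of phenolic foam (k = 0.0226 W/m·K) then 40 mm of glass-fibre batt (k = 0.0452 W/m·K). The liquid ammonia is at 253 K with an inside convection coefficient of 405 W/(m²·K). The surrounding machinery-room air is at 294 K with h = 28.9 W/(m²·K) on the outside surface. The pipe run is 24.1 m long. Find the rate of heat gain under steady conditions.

For a radial system each layer contributes R = ln(r_out/r_in)/(2πkL); films add R = 1/(hA).
R_inner film = 1/(h_i·2πr₁L) = 1/(405×2π×0.035×24.1) = 4.659×10^-4 K/W
R_copper pipe wall = ln(39.7/35)/(2π×399×24.1) = 2.086×10^-6 K/W
R_phenolic foam = ln(114.7/39.7)/(2π×0.0226×24.1) = 0.31 K/W
R_glass-fibre batt = ln(154.7/114.7)/(2π×0.0452×24.1) = 0.04371 K/W
R_outer film = 1/(h_o·2πr_oL) = 1/(28.9×2π×0.1547×24.1) = 0.001477 K/W
R_total = 0.3557 K/W
Q = ΔT/R_total = 41/0.3557

Q ≈ 115 W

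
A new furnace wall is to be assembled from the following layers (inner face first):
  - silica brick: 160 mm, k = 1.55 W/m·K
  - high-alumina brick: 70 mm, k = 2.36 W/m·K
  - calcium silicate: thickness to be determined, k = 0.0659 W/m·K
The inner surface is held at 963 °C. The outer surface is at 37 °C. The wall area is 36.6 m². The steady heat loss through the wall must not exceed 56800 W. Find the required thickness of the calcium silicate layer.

L ≈ 30.6 mm

Thermal resistances in series:
R_silica brick = L/(kA) = 0.16/(1.55×36.6) = 0.00282 K/W
R_high-alumina brick = L/(kA) = 0.07/(2.36×36.6) = 8.104×10^-4 K/W
Sum of the known resistances R_other = 0.003631 K/W
Required total resistance R_tot = ΔT/Q_allow = 926/56800 = 0.0163 K/W
R_calcium silicate = R_tot − R_other = 0.01267 K/W
L = R·k·A = 0.01267×0.0659×36.6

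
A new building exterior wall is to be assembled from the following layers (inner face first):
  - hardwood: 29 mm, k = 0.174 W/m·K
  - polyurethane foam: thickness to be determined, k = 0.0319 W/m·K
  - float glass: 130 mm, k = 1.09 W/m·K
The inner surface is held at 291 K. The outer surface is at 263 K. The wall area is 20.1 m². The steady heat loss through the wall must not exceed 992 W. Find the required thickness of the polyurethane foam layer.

L ≈ 8.98 mm

Thermal resistances in series:
R_hardwood = L/(kA) = 0.029/(0.174×20.1) = 0.008292 K/W
R_float glass = L/(kA) = 0.13/(1.09×20.1) = 0.005934 K/W
Sum of the known resistances R_other = 0.01423 K/W
Required total resistance R_tot = ΔT/Q_allow = 28/992 = 0.02823 K/W
R_polyurethane foam = R_tot − R_other = 0.014 K/W
L = R·k·A = 0.014×0.0319×20.1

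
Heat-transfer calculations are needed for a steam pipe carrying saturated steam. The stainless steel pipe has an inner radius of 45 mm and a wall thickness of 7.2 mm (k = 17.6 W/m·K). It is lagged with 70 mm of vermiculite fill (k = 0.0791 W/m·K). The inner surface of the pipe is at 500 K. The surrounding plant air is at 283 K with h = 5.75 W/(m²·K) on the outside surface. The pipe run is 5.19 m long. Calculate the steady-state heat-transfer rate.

Q ≈ 581 W

Treating each annulus and film as a series resistance:
R_stainless steel pipe wall = ln(52.2/45)/(2π×17.6×5.19) = 2.586×10^-4 K/W
R_vermiculite fill = ln(122.2/52.2)/(2π×0.0791×5.19) = 0.3298 K/W
R_outer film = 1/(h_o·2πr_oL) = 1/(5.75×2π×0.1222×5.19) = 0.04364 K/W
R_total = 0.3737 K/W
Q = ΔT/R_total = 217/0.3737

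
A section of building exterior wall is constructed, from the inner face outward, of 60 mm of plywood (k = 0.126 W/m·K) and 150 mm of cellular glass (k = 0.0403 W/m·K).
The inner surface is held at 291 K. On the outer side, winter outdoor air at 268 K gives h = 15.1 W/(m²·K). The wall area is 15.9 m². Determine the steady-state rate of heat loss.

Q ≈ 85.8 W

Thermal resistances in series:
R_plywood = L/(kA) = 0.06/(0.126×15.9) = 0.02995 K/W
R_cellular glass = L/(kA) = 0.15/(0.0403×15.9) = 0.2341 K/W
R_outer film = 1/(h_o·A) = 1/(15.1×15.9) = 0.004165 K/W
R_total = 0.2682 K/W
Q = ΔT / R_total = 23 / 0.2682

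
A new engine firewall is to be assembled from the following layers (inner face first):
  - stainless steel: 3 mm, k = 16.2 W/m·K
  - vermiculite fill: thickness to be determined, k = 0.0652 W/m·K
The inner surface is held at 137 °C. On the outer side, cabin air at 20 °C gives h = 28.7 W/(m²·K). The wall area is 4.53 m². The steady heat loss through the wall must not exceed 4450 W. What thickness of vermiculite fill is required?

Model the wall as resistances in series:
R_stainless steel = L/(kA) = 0.003/(16.2×4.53) = 4.088×10^-5 K/W
R_outer film = 1/(h_o·A) = 1/(28.7×4.53) = 0.007692 K/W
Sum of the known resistances R_other = 0.007733 K/W
Required total resistance R_tot = ΔT/Q_allow = 117/4450 = 0.02629 K/W
R_vermiculite fill = R_tot − R_other = 0.01856 K/W
L = R·k·A = 0.01856×0.0652×4.53

L ≈ 5.48 mm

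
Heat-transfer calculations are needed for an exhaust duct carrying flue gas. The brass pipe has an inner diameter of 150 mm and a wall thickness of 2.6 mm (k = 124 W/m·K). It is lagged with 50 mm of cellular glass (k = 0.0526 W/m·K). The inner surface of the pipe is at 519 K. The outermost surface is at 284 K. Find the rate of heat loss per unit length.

Cylindrical conduction, so R = ln(r₂/r₁)/(2πkL) per layer, in series:
R_brass pipe wall = ln(77.6/75)/(2π×124×1) = 4.374×10^-5 K/W
R_cellular glass = ln(127.6/77.6)/(2π×0.0526×1) = 1.505 K/W
R_total = 1.505 K/W
Q = ΔT/R_total = 235/1.505

q′ ≈ 156 W/m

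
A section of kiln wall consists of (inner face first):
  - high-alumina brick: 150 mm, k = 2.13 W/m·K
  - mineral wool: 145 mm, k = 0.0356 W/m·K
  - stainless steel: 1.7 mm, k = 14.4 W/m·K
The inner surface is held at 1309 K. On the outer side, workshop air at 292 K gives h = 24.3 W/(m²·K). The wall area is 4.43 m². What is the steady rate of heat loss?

Thermal resistances in series:
R_high-alumina brick = L/(kA) = 0.15/(2.13×4.43) = 0.0159 K/W
R_mineral wool = L/(kA) = 0.145/(0.0356×4.43) = 0.9194 K/W
R_stainless steel = L/(kA) = 0.0017/(14.4×4.43) = 2.665×10^-5 K/W
R_outer film = 1/(h_o·A) = 1/(24.3×4.43) = 0.009289 K/W
R_total = 0.9446 K/W
Q = ΔT / R_total = 1017 / 0.9446

Q ≈ 1080 W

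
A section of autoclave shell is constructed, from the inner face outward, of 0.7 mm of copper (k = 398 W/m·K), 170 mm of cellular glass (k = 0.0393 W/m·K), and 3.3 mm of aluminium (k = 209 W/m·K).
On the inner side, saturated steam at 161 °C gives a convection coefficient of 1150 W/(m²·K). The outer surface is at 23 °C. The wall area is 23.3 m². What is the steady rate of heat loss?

Using the resistance-network approach (series):
R_inner film = 1/(h_i·A) = 1/(1150×23.3) = 3.732×10^-5 K/W
R_copper = L/(kA) = 0.0007/(398×23.3) = 7.548×10^-8 K/W
R_cellular glass = L/(kA) = 0.17/(0.0393×23.3) = 0.1857 K/W
R_aluminium = L/(kA) = 0.0033/(209×23.3) = 6.777×10^-7 K/W
R_total = 0.1857 K/W
Q = ΔT / R_total = 138 / 0.1857

Q ≈ 743 W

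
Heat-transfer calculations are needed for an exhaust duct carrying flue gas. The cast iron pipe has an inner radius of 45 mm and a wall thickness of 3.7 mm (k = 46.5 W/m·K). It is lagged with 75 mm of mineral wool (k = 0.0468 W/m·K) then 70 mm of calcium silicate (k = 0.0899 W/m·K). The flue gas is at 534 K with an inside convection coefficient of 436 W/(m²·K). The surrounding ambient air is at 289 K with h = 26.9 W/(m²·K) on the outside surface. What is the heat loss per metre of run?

q′ ≈ 61.2 W/m

For a radial system each layer contributes R = ln(r_out/r_in)/(2πkL); films add R = 1/(hA).
R_inner film = 1/(h_i·2πr₁L) = 1/(436×2π×0.045×1) = 0.008112 K/W
R_cast iron pipe wall = ln(48.7/45)/(2π×46.5×1) = 2.704×10^-4 K/W
R_mineral wool = ln(123.7/48.7)/(2π×0.0468×1) = 3.17 K/W
R_calcium silicate = ln(193.7/123.7)/(2π×0.0899×1) = 0.7939 K/W
R_outer film = 1/(h_o·2πr_oL) = 1/(26.9×2π×0.1937×1) = 0.03054 K/W
R_total = 4.003 K/W
Q = ΔT/R_total = 245/4.003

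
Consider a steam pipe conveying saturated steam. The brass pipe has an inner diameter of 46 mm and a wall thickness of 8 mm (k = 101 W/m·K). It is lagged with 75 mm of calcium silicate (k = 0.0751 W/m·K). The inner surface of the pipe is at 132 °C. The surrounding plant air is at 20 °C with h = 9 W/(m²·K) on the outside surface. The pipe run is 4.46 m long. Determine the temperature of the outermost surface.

Treating each annulus and film as a series resistance:
R_brass pipe wall = ln(31/23)/(2π×101×4.46) = 1.055×10^-4 K/W
R_calcium silicate = ln(106/31)/(2π×0.0751×4.46) = 0.5842 K/W
R_outer film = 1/(h_o·2πr_oL) = 1/(9×2π×0.106×4.46) = 0.03741 K/W
R_total = 0.6217 K/W
Q = ΔT/R_total = 112/0.6217
Q = 180 W
T_interface = T_inner − Q·ΣR(inner→interface) = 132 − 180×0.5843

T ≈ 26.7 °C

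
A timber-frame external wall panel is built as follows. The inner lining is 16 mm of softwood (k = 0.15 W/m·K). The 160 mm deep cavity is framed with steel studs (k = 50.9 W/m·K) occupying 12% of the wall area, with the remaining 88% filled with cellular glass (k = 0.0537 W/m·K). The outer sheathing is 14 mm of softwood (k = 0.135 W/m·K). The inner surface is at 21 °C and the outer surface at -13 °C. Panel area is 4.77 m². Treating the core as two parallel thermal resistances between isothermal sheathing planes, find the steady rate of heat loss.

Sheathing layers in series; stud and cavity paths in parallel between them.
R_inner = 0.016/(0.15×4.77) = 0.02236 K/W
R_stud  = 0.16/(50.9×0.12×4.77) = 0.005492 K/W
R_cav   = 0.16/(0.0537×0.88×4.77) = 0.7098 K/W
1/R_core = 1/R_stud + 1/R_cav → R_core = 0.005449 K/W
R_outer = 0.014/(0.135×4.77) = 0.02174 K/W
R_total = 0.04955 K/W
Q = ΔT/R_total = 34/0.04955

Q ≈ 686 W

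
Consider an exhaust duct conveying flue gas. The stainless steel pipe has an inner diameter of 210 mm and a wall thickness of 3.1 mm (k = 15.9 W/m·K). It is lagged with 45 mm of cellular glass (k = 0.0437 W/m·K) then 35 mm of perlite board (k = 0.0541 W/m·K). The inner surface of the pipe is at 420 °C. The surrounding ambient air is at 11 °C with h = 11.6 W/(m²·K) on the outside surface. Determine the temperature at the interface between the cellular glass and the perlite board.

Per-layer cylindrical resistances, series-summed:
R_stainless steel pipe wall = ln(108.1/105)/(2π×15.9×1) = 2.912×10^-4 K/W
R_cellular glass = ln(153.1/108.1)/(2π×0.0437×1) = 1.268 K/W
R_perlite board = ln(188.1/153.1)/(2π×0.0541×1) = 0.6057 K/W
R_outer film = 1/(h_o·2πr_oL) = 1/(11.6×2π×0.1881×1) = 0.07294 K/W
R_total = 1.946 K/W
Q = ΔT/R_total = 409/1.946
Q = 210 W/m
T_interface = T_inner − Q·ΣR(inner→interface) = 420 − 210×1.268

T ≈ 154 °C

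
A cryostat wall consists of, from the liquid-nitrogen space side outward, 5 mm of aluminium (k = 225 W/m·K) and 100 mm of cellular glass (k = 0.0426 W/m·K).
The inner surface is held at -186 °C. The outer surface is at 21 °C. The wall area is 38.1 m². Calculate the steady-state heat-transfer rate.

Q ≈ 3360 W

Series thermal resistances:
R_aluminium = L/(kA) = 0.005/(225×38.1) = 5.833×10^-7 K/W
R_cellular glass = L/(kA) = 0.1/(0.0426×38.1) = 0.06161 K/W
R_total = 0.06161 K/W
Q = ΔT / R_total = 207 / 0.06161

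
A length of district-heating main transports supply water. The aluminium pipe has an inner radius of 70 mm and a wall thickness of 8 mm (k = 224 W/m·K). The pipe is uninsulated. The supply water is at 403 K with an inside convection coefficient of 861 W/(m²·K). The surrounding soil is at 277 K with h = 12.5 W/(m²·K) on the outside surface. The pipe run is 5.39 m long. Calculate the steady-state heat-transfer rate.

Cylindrical conduction, so R = ln(r₂/r₁)/(2πkL) per layer, in series:
R_inner film = 1/(h_i·2πr₁L) = 1/(861×2π×0.07×5.39) = 4.899×10^-4 K/W
R_aluminium pipe wall = ln(78/70)/(2π×224×5.39) = 1.426×10^-5 K/W
R_outer film = 1/(h_o·2πr_oL) = 1/(12.5×2π×0.078×5.39) = 0.03028 K/W
R_total = 0.03079 K/W
Q = ΔT/R_total = 126/0.03079

Q ≈ 4090 W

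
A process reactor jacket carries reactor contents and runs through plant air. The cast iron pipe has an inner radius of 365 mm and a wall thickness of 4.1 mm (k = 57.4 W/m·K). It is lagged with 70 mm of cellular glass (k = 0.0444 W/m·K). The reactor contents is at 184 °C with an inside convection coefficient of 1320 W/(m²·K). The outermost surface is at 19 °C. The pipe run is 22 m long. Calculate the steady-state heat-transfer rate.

Q ≈ 5830 W

Cylindrical conduction, so R = ln(r₂/r₁)/(2πkL) per layer, in series:
R_inner film = 1/(h_i·2πr₁L) = 1/(1320×2π×0.365×22) = 1.502×10^-5 K/W
R_cast iron pipe wall = ln(369.1/365)/(2π×57.4×22) = 1.408×10^-6 K/W
R_cellular glass = ln(439.1/369.1)/(2π×0.0444×22) = 0.0283 K/W
R_total = 0.02831 K/W
Q = ΔT/R_total = 165/0.02831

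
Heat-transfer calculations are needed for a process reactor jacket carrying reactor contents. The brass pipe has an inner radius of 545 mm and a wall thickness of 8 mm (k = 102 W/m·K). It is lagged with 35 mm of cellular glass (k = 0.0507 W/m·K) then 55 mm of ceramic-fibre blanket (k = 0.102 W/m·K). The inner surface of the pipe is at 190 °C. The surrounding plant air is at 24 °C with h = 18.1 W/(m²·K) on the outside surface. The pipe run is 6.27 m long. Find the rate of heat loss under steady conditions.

Treating each annulus and film as a series resistance:
R_brass pipe wall = ln(553/545)/(2π×102×6.27) = 3.626×10^-6 K/W
R_cellular glass = ln(588/553)/(2π×0.0507×6.27) = 0.03073 K/W
R_ceramic-fibre blanket = ln(643/588)/(2π×0.102×6.27) = 0.02225 K/W
R_outer film = 1/(h_o·2πr_oL) = 1/(18.1×2π×0.643×6.27) = 0.002181 K/W
R_total = 0.05516 K/W
Q = ΔT/R_total = 166/0.05516

Q ≈ 3010 W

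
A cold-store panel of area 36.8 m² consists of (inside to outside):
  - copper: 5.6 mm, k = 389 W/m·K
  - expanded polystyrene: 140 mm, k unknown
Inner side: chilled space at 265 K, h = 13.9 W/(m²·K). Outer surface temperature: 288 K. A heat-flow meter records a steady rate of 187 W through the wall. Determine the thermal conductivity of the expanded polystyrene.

k ≈ 0.0314 W/(m·K)

Treating each layer as a thermal resistance in series:
R_inner film = 1/(h_i·A) = 1/(13.9×36.8) = 0.001955 K/W
R_copper = L/(kA) = 0.0056/(389×36.8) = 3.912×10^-7 K/W
Sum of known resistances R_other = 0.001955 K/W
Total R = ΔT/Q = 23/187 = 0.123 K/W
R_expanded polystyrene = R_total − R_other = 0.121 K/W
k = L/(R·A) = 0.14/(0.121×36.8)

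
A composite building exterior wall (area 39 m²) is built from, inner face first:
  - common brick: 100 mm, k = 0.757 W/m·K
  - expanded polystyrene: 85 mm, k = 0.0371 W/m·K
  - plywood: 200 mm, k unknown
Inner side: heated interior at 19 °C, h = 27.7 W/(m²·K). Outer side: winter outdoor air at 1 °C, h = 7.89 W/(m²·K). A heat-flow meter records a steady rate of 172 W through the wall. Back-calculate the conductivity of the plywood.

Treating each layer as a thermal resistance in series:
R_inner film = 1/(h_i·A) = 1/(27.7×39) = 9.257×10^-4 K/W
R_common brick = L/(kA) = 0.1/(0.757×39) = 0.003387 K/W
R_expanded polystyrene = L/(kA) = 0.085/(0.0371×39) = 0.05875 K/W
R_outer film = 1/(h_o·A) = 1/(7.89×39) = 0.00325 K/W
Sum of known resistances R_other = 0.06631 K/W
Total R = ΔT/Q = 18/172 = 0.1047 K/W
R_plywood = R_total − R_other = 0.03834 K/W
k = L/(R·A) = 0.2/(0.03834×39)

k ≈ 0.134 W/(m·K)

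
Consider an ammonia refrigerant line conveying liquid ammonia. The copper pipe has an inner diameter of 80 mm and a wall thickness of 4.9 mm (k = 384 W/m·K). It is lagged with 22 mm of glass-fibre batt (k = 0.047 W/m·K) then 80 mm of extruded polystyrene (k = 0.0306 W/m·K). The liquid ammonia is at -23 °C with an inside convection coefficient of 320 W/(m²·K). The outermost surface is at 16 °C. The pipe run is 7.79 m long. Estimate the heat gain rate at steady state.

Cylindrical conduction, so R = ln(r₂/r₁)/(2πkL) per layer, in series:
R_inner film = 1/(h_i·2πr₁L) = 1/(320×2π×0.04×7.79) = 0.001596 K/W
R_copper pipe wall = ln(44.9/40)/(2π×384×7.79) = 6.148×10^-6 K/W
R_glass-fibre batt = ln(66.9/44.9)/(2π×0.047×7.79) = 0.1733 K/W
R_extruded polystyrene = ln(146.9/66.9)/(2π×0.0306×7.79) = 0.5252 K/W
R_total = 0.7001 K/W
Q = ΔT/R_total = 39/0.7001

Q ≈ 55.7 W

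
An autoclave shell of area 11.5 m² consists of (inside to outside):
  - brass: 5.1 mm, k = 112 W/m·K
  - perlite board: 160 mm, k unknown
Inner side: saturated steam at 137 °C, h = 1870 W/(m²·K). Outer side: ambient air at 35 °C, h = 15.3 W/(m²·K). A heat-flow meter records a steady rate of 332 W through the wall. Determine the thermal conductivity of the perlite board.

k ≈ 0.0461 W/(m·K)

Treating each layer as a thermal resistance in series:
R_inner film = 1/(h_i·A) = 1/(1870×11.5) = 4.65×10^-5 K/W
R_brass = L/(kA) = 0.0051/(112×11.5) = 3.96×10^-6 K/W
R_outer film = 1/(h_o·A) = 1/(15.3×11.5) = 0.005683 K/W
Sum of known resistances R_other = 0.005734 K/W
Total R = ΔT/Q = 102/332 = 0.3072 K/W
R_perlite board = R_total − R_other = 0.3015 K/W
k = L/(R·A) = 0.16/(0.3015×11.5)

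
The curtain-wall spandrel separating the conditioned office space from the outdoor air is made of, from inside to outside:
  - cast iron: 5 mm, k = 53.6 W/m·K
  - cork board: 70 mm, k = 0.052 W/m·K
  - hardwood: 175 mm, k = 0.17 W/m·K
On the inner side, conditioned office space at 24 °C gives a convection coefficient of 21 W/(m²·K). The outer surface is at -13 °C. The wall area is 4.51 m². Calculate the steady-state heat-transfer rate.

Q ≈ 68.9 W

Series thermal resistances:
R_inner film = 1/(h_i·A) = 1/(21×4.51) = 0.01056 K/W
R_cast iron = L/(kA) = 0.005/(53.6×4.51) = 2.068×10^-5 K/W
R_cork board = L/(kA) = 0.07/(0.052×4.51) = 0.2985 K/W
R_hardwood = L/(kA) = 0.175/(0.17×4.51) = 0.2283 K/W
R_total = 0.5373 K/W
Q = ΔT / R_total = 37 / 0.5373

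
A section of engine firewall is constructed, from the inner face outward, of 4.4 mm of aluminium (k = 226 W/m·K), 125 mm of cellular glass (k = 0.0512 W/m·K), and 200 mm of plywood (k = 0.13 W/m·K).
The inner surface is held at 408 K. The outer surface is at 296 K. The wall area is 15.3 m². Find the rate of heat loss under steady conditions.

Q ≈ 431 W

Model the wall as resistances in series:
R_aluminium = L/(kA) = 0.0044/(226×15.3) = 1.272×10^-6 K/W
R_cellular glass = L/(kA) = 0.125/(0.0512×15.3) = 0.1596 K/W
R_plywood = L/(kA) = 0.2/(0.13×15.3) = 0.1006 K/W
R_total = 0.2601 K/W
Q = ΔT / R_total = 112 / 0.2601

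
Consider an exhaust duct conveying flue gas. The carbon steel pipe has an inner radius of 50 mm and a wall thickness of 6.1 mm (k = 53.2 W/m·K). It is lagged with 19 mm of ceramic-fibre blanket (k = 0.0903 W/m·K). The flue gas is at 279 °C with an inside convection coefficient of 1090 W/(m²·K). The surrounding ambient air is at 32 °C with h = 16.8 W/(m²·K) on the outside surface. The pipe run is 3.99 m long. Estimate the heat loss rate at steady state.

Q ≈ 1530 W

Radial resistances (cylindrical: R_cond = ln(r_o/r_i)/(2πkL), R_conv = 1/(h·2πrL)):
R_inner film = 1/(h_i·2πr₁L) = 1/(1090×2π×0.05×3.99) = 7.319×10^-4 K/W
R_carbon steel pipe wall = ln(56.1/50)/(2π×53.2×3.99) = 8.631×10^-5 K/W
R_ceramic-fibre blanket = ln(75.1/56.1)/(2π×0.0903×3.99) = 0.1288 K/W
R_outer film = 1/(h_o·2πr_oL) = 1/(16.8×2π×0.0751×3.99) = 0.03162 K/W
R_total = 0.1613 K/W
Q = ΔT/R_total = 247/0.1613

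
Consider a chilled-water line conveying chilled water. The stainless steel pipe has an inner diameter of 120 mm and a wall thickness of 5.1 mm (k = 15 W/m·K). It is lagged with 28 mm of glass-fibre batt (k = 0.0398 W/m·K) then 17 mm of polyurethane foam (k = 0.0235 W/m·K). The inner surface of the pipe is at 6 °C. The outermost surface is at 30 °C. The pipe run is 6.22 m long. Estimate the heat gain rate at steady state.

Per-layer cylindrical resistances, series-summed:
R_stainless steel pipe wall = ln(65.1/60)/(2π×15×6.22) = 1.392×10^-4 K/W
R_glass-fibre batt = ln(93.1/65.1)/(2π×0.0398×6.22) = 0.23 K/W
R_polyurethane foam = ln(110.1/93.1)/(2π×0.0235×6.22) = 0.1826 K/W
R_total = 0.4128 K/W
Q = ΔT/R_total = 24/0.4128

Q ≈ 58.1 W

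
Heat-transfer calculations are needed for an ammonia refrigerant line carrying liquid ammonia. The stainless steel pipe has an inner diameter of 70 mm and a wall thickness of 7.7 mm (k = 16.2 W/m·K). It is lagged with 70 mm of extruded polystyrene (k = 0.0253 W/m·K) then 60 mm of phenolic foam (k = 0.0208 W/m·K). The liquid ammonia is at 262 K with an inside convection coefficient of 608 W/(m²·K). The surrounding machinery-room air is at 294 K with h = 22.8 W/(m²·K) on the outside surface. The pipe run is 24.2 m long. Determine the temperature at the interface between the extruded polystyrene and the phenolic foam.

Treating each annulus and film as a series resistance:
R_inner film = 1/(h_i·2πr₁L) = 1/(608×2π×0.035×24.2) = 3.091×10^-4 K/W
R_stainless steel pipe wall = ln(42.7/35)/(2π×16.2×24.2) = 8.073×10^-5 K/W
R_extruded polystyrene = ln(112.7/42.7)/(2π×0.0253×24.2) = 0.2523 K/W
R_phenolic foam = ln(172.7/112.7)/(2π×0.0208×24.2) = 0.135 K/W
R_outer film = 1/(h_o·2πr_oL) = 1/(22.8×2π×0.1727×24.2) = 0.00167 K/W
R_total = 0.3893 K/W
Q = ΔT/R_total = 32/0.3893
Q = 82.2 W
T_interface = T_inner + Q·ΣR(inner→interface) = 262 + 82.2×0.2527

T ≈ 283 K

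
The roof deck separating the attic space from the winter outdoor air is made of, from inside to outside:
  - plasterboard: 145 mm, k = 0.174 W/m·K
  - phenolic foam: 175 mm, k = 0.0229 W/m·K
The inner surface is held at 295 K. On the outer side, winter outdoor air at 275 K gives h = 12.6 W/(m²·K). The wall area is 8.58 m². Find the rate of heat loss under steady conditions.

Thermal resistances in series:
R_plasterboard = L/(kA) = 0.145/(0.174×8.58) = 0.09713 K/W
R_phenolic foam = L/(kA) = 0.175/(0.0229×8.58) = 0.8907 K/W
R_outer film = 1/(h_o·A) = 1/(12.6×8.58) = 0.00925 K/W
R_total = 0.997 K/W
Q = ΔT / R_total = 20 / 0.997

Q ≈ 20.1 W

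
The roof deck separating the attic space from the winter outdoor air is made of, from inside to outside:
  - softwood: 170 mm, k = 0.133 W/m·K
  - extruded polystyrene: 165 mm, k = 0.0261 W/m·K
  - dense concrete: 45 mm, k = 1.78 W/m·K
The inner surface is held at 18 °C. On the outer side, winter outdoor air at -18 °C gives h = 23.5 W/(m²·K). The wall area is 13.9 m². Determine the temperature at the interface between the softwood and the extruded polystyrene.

Series thermal resistances:
R_softwood = L/(kA) = 0.17/(0.133×13.9) = 0.09196 K/W
R_extruded polystyrene = L/(kA) = 0.165/(0.0261×13.9) = 0.4548 K/W
R_dense concrete = L/(kA) = 0.045/(1.78×13.9) = 0.001819 K/W
R_outer film = 1/(h_o·A) = 1/(23.5×13.9) = 0.003061 K/W
R_total = 0.5516 K/W;  Q = ΔT/R_total = 36/0.5516 = 65.26 W
T_interface = T_inner − Q·ΣR(inner→interface) = 18 − 65.3×0.09196

T ≈ 12 °C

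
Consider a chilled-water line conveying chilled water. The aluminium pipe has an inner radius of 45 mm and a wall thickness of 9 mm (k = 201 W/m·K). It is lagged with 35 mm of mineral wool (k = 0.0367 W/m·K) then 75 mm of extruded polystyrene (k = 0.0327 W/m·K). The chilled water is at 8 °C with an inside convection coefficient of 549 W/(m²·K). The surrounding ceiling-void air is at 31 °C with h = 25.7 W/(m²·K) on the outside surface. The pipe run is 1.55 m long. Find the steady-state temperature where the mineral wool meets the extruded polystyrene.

T ≈ 17.6 °C

Per-layer cylindrical resistances, series-summed:
R_inner film = 1/(h_i·2πr₁L) = 1/(549×2π×0.045×1.55) = 0.004156 K/W
R_aluminium pipe wall = ln(54/45)/(2π×201×1.55) = 9.314×10^-5 K/W
R_mineral wool = ln(89/54)/(2π×0.0367×1.55) = 1.398 K/W
R_extruded polystyrene = ln(164/89)/(2π×0.0327×1.55) = 1.919 K/W
R_outer film = 1/(h_o·2πr_oL) = 1/(25.7×2π×0.164×1.55) = 0.02436 K/W
R_total = 3.346 K/W
Q = ΔT/R_total = 23/3.346
Q = 6.87 W
T_interface = T_inner + Q·ΣR(inner→interface) = 8 + 6.87×1.402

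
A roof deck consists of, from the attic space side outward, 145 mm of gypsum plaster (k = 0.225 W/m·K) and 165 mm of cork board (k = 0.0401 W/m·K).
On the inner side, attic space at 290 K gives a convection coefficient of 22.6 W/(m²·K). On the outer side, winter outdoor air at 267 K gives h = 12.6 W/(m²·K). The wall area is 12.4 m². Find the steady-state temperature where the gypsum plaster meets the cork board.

T ≈ 287 K

Using the resistance-network approach (series):
R_inner film = 1/(h_i·A) = 1/(22.6×12.4) = 0.003568 K/W
R_gypsum plaster = L/(kA) = 0.145/(0.225×12.4) = 0.05197 K/W
R_cork board = L/(kA) = 0.165/(0.0401×12.4) = 0.3318 K/W
R_outer film = 1/(h_o·A) = 1/(12.6×12.4) = 0.0064 K/W
R_total = 0.3938 K/W;  Q = ΔT/R_total = 23/0.3938 = 58.41 W
T_interface = T_inner − Q·ΣR(inner→interface) = 290 − 58.4×0.05554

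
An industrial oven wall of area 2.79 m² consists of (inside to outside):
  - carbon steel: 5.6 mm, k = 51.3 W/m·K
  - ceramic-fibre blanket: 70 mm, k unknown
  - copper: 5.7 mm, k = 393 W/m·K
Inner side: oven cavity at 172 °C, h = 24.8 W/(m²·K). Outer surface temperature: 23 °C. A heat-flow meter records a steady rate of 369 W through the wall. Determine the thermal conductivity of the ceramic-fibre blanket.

k ≈ 0.0644 W/(m·K)

Treating each layer as a thermal resistance in series:
R_inner film = 1/(h_i·A) = 1/(24.8×2.79) = 0.01445 K/W
R_carbon steel = L/(kA) = 0.0056/(51.3×2.79) = 3.913×10^-5 K/W
R_copper = L/(kA) = 0.0057/(393×2.79) = 5.199×10^-6 K/W
Sum of known resistances R_other = 0.0145 K/W
Total R = ΔT/Q = 149/369 = 0.4038 K/W
R_ceramic-fibre blanket = R_total − R_other = 0.3893 K/W
k = L/(R·A) = 0.07/(0.3893×2.79)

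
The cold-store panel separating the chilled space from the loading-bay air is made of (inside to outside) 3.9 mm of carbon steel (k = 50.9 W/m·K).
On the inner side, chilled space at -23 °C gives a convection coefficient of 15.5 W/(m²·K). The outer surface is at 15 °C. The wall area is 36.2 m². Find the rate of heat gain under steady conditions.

Thermal resistances in series:
R_inner film = 1/(h_i·A) = 1/(15.5×36.2) = 0.001782 K/W
R_carbon steel = L/(kA) = 0.0039/(50.9×36.2) = 2.117×10^-6 K/W
R_total = 0.001784 K/W
Q = ΔT / R_total = 38 / 0.001784

Q ≈ 21300 W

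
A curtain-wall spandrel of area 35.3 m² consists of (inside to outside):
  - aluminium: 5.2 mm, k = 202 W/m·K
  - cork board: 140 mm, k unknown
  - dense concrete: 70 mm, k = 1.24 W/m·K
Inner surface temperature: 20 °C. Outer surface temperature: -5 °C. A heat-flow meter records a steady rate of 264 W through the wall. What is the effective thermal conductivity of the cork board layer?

k ≈ 0.0426 W/(m·K)

Series thermal resistances:
R_aluminium = L/(kA) = 0.0052/(202×35.3) = 7.293×10^-7 K/W
R_dense concrete = L/(kA) = 0.07/(1.24×35.3) = 0.001599 K/W
Sum of known resistances R_other = 0.0016 K/W
Total R = ΔT/Q = 25/264 = 0.0947 K/W
R_cork board = R_total − R_other = 0.0931 K/W
k = L/(R·A) = 0.14/(0.0931×35.3)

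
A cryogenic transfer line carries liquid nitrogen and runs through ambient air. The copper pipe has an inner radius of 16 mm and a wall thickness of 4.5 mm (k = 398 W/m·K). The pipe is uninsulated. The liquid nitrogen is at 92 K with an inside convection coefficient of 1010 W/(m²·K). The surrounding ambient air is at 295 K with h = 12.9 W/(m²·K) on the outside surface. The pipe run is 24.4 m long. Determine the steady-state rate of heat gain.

Per-layer cylindrical resistances, series-summed:
R_inner film = 1/(h_i·2πr₁L) = 1/(1010×2π×0.016×24.4) = 4.036×10^-4 K/W
R_copper pipe wall = ln(20.5/16)/(2π×398×24.4) = 4.062×10^-6 K/W
R_outer film = 1/(h_o·2πr_oL) = 1/(12.9×2π×0.0205×24.4) = 0.02467 K/W
R_total = 0.02507 K/W
Q = ΔT/R_total = 203/0.02507

Q ≈ 8100 W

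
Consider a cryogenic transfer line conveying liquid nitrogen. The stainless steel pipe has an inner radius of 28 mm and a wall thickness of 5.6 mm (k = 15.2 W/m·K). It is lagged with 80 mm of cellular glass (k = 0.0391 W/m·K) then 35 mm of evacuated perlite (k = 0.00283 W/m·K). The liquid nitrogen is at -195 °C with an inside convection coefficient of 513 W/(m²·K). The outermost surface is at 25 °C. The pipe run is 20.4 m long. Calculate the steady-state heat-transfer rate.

Q ≈ 224 W

For a radial system each layer contributes R = ln(r_out/r_in)/(2πkL); films add R = 1/(hA).
R_inner film = 1/(h_i·2πr₁L) = 1/(513×2π×0.028×20.4) = 5.431×10^-4 K/W
R_stainless steel pipe wall = ln(33.6/28)/(2π×15.2×20.4) = 9.358×10^-5 K/W
R_cellular glass = ln(113.6/33.6)/(2π×0.0391×20.4) = 0.2431 K/W
R_evacuated perlite = ln(148.6/113.6)/(2π×0.00283×20.4) = 0.7404 K/W
R_total = 0.9841 K/W
Q = ΔT/R_total = 220/0.9841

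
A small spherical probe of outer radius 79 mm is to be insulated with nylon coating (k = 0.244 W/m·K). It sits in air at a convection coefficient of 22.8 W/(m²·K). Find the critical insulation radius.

r_cr ≈ 21.4 mm

For a sphere r_cr = 2k/h = 2×0.244/22.8
r_cr = 21.4 mm; since the bare radius (79 mm) is above r_cr, any added insulation will reduce heat loss.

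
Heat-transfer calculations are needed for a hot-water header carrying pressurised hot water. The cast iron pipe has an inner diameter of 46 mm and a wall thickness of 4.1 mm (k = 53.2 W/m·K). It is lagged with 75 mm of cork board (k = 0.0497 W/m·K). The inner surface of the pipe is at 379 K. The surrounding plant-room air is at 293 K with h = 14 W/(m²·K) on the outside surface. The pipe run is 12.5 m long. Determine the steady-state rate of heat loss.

Q ≈ 247 W

For a radial system each layer contributes R = ln(r_out/r_in)/(2πkL); films add R = 1/(hA).
R_cast iron pipe wall = ln(27.1/23)/(2π×53.2×12.5) = 3.926×10^-5 K/W
R_cork board = ln(102.1/27.1)/(2π×0.0497×12.5) = 0.3398 K/W
R_outer film = 1/(h_o·2πr_oL) = 1/(14×2π×0.1021×12.5) = 0.008908 K/W
R_total = 0.3488 K/W
Q = ΔT/R_total = 86/0.3488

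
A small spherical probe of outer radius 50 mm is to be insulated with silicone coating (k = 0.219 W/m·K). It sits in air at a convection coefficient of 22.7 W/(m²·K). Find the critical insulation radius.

For a sphere r_cr = 2k/h = 2×0.219/22.7
r_cr = 19.3 mm; since the bare radius (50 mm) is above r_cr, any added insulation will reduce heat loss.

r_cr ≈ 19.3 mm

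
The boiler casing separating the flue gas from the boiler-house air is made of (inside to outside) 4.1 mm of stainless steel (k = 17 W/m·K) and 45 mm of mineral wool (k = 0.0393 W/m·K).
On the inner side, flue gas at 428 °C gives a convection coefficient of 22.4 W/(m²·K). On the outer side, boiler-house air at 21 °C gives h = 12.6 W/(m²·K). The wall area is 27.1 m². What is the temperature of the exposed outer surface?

T ≈ 46.4 °C

Using the resistance-network approach (series):
R_inner film = 1/(h_i·A) = 1/(22.4×27.1) = 0.001647 K/W
R_stainless steel = L/(kA) = 0.0041/(17×27.1) = 8.9×10^-6 K/W
R_mineral wool = L/(kA) = 0.045/(0.0393×27.1) = 0.04225 K/W
R_outer film = 1/(h_o·A) = 1/(12.6×27.1) = 0.002929 K/W
R_total = 0.04684 K/W;  Q = ΔT/R_total = 407/0.04684 = 8690 W
T_interface = T_inner − Q·ΣR(inner→interface) = 428 − 8690×0.04391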